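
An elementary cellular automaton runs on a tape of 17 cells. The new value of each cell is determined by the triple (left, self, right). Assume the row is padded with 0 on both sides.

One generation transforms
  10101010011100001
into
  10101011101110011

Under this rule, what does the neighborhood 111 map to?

1

At position 10 the neighborhood is 111; the next row has 1 there.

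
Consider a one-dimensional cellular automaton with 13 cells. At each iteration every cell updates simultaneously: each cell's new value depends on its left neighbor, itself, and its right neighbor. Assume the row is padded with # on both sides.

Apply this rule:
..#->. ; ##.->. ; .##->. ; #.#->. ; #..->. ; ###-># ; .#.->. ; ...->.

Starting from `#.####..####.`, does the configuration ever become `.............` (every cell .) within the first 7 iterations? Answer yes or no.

...##....##..
.............
all cells are . at iteration 2

yes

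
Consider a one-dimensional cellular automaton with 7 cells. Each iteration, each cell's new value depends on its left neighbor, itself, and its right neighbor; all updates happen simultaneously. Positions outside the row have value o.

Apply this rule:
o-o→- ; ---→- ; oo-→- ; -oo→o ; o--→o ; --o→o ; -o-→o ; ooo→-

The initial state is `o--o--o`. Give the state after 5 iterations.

iteration 1: -oooooo
iteration 2: -o-----
iteration 3: -oo---o
iteration 4: -o-o-oo
iteration 5: -o-o-o-

-o-o-o-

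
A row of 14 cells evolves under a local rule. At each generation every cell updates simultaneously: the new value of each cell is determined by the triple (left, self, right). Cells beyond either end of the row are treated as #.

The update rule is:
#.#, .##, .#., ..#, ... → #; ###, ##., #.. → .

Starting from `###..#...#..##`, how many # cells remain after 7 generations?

generation 1: ....##.###.##.
generation 2: .####.##..##.#
generation 3: ##...##..##.##
generation 4: ...###..##.##.
generation 5: .###...##.##.#
generation 6: ##...###.##.##
generation 7: ...###..##.##.
count of #: 7

7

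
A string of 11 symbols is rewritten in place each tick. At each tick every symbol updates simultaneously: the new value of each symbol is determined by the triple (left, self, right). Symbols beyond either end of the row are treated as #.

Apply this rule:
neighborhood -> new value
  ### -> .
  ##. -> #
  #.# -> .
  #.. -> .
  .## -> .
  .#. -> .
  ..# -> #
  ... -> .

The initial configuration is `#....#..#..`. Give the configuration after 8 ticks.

tick 1: #...#..#..#
tick 2: #..#..#..#.
tick 3: #.#..#..#..
tick 4: #...#..#..#  (repeats tick 1; period 3)
tick 8: #..#..#..#.

#..#..#..#.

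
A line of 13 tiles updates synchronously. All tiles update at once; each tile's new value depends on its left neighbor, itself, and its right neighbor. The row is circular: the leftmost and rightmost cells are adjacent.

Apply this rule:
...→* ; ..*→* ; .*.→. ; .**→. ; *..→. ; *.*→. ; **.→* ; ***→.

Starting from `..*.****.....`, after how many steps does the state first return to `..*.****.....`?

26

**.....*.****
.*.****......
*.....*.*****
*.****.......
.....*.******
.****.......*
....*.******.
****.......*.
...*.******..
***.......*.*
..*.******...
**.......*.**
.*.******....
*.......*.***
*.******.....
.......*.****
.******.....*
......*.****.
******.....*.
.....*.****..
*****.....*.*
....*.****...
****.....*.**
...*.****....
***.....*.***
..*.****.....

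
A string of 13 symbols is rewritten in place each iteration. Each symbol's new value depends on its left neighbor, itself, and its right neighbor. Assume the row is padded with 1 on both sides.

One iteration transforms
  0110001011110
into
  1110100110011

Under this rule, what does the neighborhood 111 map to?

0

At position 9 the neighborhood is 111; the next row has 0 there.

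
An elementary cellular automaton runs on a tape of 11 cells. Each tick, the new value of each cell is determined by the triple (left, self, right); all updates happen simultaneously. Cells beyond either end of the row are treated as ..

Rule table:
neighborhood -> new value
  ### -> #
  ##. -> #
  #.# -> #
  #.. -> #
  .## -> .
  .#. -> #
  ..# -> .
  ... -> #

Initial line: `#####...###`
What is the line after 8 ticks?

.######..##
..######..#
#..######.#
##..#######
.##..######
..##..#####
#..##..####
##..##..###

##..##..###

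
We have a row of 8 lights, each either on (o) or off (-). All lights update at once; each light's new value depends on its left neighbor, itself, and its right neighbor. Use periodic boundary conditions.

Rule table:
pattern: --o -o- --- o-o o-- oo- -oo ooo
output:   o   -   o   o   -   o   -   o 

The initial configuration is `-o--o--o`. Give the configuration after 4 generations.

o--o-o--

o--o--o-
--o--o-o
-o--o-o-
o--o-o--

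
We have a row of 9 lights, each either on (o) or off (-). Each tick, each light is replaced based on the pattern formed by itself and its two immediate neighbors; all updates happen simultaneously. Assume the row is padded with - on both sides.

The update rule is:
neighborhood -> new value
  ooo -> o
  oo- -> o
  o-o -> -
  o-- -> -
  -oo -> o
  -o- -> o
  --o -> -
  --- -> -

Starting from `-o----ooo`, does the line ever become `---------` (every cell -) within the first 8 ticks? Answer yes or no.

no

-o----ooo  (fixed point — unchanged through tick 8)
tick 8 is -o----ooo, still not uniform -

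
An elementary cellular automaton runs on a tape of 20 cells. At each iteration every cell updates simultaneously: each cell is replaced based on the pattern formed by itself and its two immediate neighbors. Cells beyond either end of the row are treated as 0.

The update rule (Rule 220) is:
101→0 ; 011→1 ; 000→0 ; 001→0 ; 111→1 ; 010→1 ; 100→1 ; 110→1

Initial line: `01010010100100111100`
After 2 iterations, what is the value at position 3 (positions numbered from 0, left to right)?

iteration 1: 01011010110110111110
iteration 2: 01011010110110111111
position 3 holds 1

1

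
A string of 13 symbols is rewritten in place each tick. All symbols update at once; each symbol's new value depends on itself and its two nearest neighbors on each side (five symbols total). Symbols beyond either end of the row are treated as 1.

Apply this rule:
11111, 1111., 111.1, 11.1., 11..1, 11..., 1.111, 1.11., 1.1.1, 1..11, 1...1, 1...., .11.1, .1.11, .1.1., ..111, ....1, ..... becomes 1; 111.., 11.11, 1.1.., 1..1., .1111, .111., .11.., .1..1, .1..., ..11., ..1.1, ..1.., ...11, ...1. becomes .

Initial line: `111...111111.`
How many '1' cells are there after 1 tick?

11.11.1.1111.
count of 1: 9

9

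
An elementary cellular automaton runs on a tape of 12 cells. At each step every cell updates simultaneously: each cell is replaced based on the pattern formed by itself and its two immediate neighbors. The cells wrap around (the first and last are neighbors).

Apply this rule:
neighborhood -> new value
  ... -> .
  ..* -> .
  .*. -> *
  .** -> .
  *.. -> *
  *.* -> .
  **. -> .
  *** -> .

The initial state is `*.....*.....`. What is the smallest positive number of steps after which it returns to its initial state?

6

step 1: **....**....
step 2: ..*.....*...
step 3: ..**....**..
step 4: ....*.....*.
step 5: ....**....**
step 6: *.....*.....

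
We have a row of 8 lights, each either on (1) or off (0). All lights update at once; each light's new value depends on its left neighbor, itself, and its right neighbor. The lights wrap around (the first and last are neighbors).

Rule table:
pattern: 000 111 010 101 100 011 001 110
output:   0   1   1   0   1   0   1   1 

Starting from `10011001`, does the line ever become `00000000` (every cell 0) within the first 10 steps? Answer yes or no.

step 1: 11101110
step 2: 01100110
step 3: 10111011
step 4: 10011001  (repeats step 0; period 4)
step 10: 01100110
step 10 is 01100110, still not uniform 0

no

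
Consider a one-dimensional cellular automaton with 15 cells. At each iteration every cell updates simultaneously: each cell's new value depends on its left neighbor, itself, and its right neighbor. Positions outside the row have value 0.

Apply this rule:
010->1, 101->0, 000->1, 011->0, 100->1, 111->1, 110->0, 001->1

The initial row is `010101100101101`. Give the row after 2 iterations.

iteration 1: 110100011100001
iteration 2: 000111101011111

000111101011111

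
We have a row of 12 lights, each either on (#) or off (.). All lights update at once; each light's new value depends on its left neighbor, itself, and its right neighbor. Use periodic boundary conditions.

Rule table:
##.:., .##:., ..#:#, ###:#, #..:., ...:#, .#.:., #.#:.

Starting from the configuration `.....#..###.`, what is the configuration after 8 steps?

..##..#....#

#####..#.#..
.###..#....#
..#..#..###.
##..#..#.#..
...#..#....#
.##..#..###.
#...#..#.#..
..##..#....#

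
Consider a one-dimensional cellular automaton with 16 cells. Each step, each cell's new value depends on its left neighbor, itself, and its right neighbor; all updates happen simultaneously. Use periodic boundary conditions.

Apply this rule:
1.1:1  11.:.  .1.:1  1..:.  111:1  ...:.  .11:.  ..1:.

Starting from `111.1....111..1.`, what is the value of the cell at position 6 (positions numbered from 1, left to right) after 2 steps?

.1.11.....1...11
111.......1.....
position 6 holds .

.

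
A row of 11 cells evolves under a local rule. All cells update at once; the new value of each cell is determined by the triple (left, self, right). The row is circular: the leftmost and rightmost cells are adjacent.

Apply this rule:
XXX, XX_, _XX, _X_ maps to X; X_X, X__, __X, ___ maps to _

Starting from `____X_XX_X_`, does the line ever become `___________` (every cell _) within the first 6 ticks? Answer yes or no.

no

tick 1: ____X_XX_X_  (fixed point — unchanged through tick 6)
tick 6 is ____X_XX_X_, still not uniform _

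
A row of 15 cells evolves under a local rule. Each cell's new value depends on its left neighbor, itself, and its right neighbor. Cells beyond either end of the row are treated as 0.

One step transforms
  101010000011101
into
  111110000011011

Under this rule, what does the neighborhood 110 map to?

At position 12 the neighborhood is 110; the next row has 0 there.

0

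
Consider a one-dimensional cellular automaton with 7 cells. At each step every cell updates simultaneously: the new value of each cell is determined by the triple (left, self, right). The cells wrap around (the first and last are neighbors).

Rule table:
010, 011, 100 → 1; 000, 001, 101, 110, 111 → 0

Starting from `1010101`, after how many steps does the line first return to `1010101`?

2

0010101
1010101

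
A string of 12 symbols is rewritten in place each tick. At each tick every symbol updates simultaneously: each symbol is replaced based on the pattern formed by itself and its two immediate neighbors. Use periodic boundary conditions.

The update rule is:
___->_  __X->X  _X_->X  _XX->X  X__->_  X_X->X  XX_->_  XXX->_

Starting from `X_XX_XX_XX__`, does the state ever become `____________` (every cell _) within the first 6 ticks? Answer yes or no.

XXX_XX_XX__X
___XX_XX__XX
__XX_XX__XX_
_XX_XX__XX__
XX_XX__XX___
X_XX__XX___X
tick 6 is X_XX__XX___X, still not uniform _

no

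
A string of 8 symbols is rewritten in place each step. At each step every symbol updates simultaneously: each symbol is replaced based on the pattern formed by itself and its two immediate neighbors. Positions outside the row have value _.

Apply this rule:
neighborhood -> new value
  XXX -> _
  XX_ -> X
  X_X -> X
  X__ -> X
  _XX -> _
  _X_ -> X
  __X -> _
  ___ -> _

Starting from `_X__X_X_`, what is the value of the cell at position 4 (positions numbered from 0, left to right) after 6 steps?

_XX_XXXX
__XX___X
___XX__X
____XX_X
_____XXX
_______X
position 4 holds _

_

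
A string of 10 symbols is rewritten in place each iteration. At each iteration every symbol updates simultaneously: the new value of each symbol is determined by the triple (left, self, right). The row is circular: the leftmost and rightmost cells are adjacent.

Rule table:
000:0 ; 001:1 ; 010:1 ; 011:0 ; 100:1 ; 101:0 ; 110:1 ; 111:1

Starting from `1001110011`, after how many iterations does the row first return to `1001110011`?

1110111101
1110011100
0111101111
0011100111
1101111011
1100111001
1111011110
0111001110
1011110111
1001110011

10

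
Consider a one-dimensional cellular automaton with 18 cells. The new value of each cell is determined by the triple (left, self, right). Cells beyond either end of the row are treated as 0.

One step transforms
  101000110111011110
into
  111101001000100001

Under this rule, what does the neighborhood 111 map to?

At position 10 the neighborhood is 111; the next row has 0 there.

0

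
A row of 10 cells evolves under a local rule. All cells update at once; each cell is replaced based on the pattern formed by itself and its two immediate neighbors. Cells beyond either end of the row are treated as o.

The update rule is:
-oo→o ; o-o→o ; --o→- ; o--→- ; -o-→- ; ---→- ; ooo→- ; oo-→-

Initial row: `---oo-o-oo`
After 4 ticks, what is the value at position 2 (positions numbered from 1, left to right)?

-

tick 1: ---o-o-oo-
tick 2: ----o-oo-o
tick 3: -----oo-oo
tick 4: -----o-oo-
position 2 holds -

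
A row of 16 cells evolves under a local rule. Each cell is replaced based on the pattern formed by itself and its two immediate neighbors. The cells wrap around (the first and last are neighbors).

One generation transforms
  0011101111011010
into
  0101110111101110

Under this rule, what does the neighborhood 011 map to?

0

At position 2 the neighborhood is 011; the next row has 0 there.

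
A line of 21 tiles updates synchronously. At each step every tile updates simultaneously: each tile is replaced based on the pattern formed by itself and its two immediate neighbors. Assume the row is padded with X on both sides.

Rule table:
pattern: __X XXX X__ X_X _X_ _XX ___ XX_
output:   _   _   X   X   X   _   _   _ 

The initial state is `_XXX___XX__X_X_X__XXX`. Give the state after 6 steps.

_X___X__XX___XX______

step 1: X___X____X_XXXXXX____
step 2: _X__XX___XX______X___
step 3: XXX___X____X_____XX__
step 4: ___X__XX___XX______X_
step 5: X__XX___X____X_____XX
step 6: _X___X__XX___XX______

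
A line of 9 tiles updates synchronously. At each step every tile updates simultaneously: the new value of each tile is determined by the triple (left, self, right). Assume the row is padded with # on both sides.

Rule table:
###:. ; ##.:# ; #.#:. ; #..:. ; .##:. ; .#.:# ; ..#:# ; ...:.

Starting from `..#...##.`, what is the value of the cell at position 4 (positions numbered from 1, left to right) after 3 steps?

.##..#.#.
..#.##.#.
.##..#.#.
position 4 holds .

.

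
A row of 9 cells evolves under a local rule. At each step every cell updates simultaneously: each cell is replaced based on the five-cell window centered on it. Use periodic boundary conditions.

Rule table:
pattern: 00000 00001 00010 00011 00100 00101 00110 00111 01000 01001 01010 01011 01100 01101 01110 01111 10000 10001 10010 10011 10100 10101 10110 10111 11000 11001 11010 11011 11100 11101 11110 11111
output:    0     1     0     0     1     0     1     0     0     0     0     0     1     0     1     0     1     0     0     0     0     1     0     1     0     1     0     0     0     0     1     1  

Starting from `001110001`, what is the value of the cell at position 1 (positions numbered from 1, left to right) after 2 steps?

0

000100001
000101101
position 1 holds 0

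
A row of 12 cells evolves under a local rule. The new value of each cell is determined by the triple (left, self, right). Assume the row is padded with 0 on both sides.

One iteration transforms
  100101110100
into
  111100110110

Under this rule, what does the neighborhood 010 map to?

1

At position 0 the neighborhood is 010; the next row has 1 there.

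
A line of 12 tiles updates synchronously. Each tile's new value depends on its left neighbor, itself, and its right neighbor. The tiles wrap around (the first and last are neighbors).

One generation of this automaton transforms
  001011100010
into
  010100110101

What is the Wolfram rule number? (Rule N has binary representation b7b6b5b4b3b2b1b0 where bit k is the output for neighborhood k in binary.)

114

position 5: 111 → 0  (bit 7 = 0)
position 6: 110 → 1  (bit 6 = 1)
position 3: 101 → 1  (bit 5 = 1)
position 7: 100 → 1  (bit 4 = 1)
position 4: 011 → 0  (bit 3 = 0)
position 2: 010 → 0  (bit 2 = 0)
position 1: 001 → 1  (bit 1 = 1)
position 0: 000 → 0  (bit 0 = 0)
bits b7..b0 = 01110010 = 114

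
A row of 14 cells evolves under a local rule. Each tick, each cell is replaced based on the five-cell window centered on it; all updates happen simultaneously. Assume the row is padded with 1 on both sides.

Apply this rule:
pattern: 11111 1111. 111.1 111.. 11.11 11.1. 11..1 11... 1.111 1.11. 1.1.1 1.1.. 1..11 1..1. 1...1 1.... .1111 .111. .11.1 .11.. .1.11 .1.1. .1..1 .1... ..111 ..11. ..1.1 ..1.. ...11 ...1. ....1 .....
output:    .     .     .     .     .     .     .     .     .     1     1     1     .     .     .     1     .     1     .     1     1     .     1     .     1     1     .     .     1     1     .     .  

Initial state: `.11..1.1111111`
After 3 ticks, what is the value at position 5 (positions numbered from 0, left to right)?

.11...1.......
.11..1..1....1
.11...1...1.11
position 5 holds .

.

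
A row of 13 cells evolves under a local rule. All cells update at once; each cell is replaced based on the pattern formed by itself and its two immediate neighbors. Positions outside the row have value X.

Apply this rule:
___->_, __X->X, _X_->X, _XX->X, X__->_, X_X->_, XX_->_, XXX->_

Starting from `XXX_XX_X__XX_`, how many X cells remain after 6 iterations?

7

____X__X_XX__
___XX_XX_X__X
__XX__X__X_XX
_XX__XX_XX_X_
_X__XX__X__X_
_X_XX__XX_XX_
count of X: 7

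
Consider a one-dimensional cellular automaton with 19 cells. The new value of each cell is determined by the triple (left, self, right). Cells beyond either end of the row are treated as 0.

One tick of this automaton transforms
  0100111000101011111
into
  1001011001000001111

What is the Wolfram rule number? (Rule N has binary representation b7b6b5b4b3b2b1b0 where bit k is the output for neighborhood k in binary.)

194

position 5: 111 → 1  (bit 7 = 1)
position 6: 110 → 1  (bit 6 = 1)
position 11: 101 → 0  (bit 5 = 0)
position 2: 100 → 0  (bit 4 = 0)
position 4: 011 → 0  (bit 3 = 0)
position 1: 010 → 0  (bit 2 = 0)
position 0: 001 → 1  (bit 1 = 1)
position 8: 000 → 0  (bit 0 = 0)
bits b7..b0 = 11000010 = 194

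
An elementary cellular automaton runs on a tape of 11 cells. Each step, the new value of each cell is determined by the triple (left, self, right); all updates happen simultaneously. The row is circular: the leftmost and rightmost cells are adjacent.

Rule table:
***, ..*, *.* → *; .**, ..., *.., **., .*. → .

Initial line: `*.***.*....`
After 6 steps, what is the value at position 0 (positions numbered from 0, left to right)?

.*.*.*....*
*.*.*....*.
.*.*....*.*
*.*....*.*.
.*....*.*.*
*....*.*.*.
position 0 holds *

*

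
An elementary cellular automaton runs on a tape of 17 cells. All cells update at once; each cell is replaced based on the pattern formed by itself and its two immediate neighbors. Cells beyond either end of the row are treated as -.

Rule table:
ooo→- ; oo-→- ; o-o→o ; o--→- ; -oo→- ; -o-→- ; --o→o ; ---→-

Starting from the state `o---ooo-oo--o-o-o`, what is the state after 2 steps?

--o---o---o-o-o--

---o---o---o-o-o-
--o---o---o-o-o--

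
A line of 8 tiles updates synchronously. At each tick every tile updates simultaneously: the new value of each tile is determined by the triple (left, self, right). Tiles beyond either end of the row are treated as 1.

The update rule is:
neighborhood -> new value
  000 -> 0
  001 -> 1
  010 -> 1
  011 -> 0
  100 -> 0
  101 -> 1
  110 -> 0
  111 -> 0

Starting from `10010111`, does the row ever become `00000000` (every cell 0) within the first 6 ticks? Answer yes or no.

tick 1: 00111000
tick 2: 01000001
tick 3: 11000010
tick 4: 00000111
tick 5: 00001000
tick 6: 00011001
tick 6 is 00011001, still not uniform 0

no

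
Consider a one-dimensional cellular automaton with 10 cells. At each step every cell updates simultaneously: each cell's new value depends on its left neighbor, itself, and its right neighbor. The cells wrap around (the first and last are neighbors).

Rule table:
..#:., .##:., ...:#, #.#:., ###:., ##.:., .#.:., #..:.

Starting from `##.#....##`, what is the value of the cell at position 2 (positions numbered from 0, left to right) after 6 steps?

#

.....##...
####....##
.....##...  (repeats step 1; period 2)
step 6: ####....##
position 2 holds #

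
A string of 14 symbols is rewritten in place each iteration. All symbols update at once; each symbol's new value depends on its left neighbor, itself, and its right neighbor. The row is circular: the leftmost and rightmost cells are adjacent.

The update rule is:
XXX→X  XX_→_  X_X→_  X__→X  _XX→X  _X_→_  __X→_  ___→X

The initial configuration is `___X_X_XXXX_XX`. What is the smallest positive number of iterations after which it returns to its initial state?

iteration 1: XX_____XXX__X_
iteration 2: X_XXXX_XX_X___
iteration 3: __XXX__X___XX_
iteration 4: X_XX_X__XX_X_X
iteration 5: __X___X_X____X
iteration 6: X__XX____XXX__
iteration 7: _X_X_XXX_XX_X_
iteration 8: _____XX__X___X
iteration 9: XXXX_X_X__XX__
iteration 10: XXX_____X_X_X_
iteration 11: XX_XXXX_______
iteration 12: X__XXX_XXXXXX_
iteration 13: _X_XX__XXXXX__
iteration 14: ___X_X_XXXX_XX

14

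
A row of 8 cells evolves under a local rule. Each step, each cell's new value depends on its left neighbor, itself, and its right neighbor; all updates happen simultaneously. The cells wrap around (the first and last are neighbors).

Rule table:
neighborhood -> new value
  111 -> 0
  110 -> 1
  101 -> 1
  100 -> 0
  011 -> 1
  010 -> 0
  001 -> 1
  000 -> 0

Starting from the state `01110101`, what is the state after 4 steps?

00001101

step 1: 11011010
step 2: 11111101
step 3: 00000111
step 4: 00001101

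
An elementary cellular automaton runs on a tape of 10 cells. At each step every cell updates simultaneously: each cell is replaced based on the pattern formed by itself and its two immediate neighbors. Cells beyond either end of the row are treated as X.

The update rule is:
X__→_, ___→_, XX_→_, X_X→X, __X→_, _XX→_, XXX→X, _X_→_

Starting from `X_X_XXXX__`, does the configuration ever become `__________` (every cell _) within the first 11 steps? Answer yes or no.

yes

step 1: _X_X_XX___
step 2: X_X_X_____
step 3: _X_X______
step 4: X_X_______
step 5: _X________
step 6: X_________
step 7: __________
all cells are _ at step 7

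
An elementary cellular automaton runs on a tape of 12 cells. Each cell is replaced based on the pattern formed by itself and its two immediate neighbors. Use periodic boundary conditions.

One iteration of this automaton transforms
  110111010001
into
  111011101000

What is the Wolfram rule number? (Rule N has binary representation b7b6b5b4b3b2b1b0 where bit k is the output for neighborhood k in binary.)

240

position 0: 111 → 1  (bit 7 = 1)
position 1: 110 → 1  (bit 6 = 1)
position 2: 101 → 1  (bit 5 = 1)
position 8: 100 → 1  (bit 4 = 1)
position 3: 011 → 0  (bit 3 = 0)
position 7: 010 → 0  (bit 2 = 0)
position 10: 001 → 0  (bit 1 = 0)
position 9: 000 → 0  (bit 0 = 0)
bits b7..b0 = 11110000 = 240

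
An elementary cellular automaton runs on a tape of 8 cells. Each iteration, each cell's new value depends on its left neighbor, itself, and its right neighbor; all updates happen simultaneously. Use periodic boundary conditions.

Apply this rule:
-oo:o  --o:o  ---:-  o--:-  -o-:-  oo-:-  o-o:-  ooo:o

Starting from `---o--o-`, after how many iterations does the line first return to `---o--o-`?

iteration 1: --o--o--
iteration 2: -o--o---
iteration 3: o--o----
iteration 4: --o----o
iteration 5: -o----o-
iteration 6: o----o--
iteration 7: ----o--o
iteration 8: ---o--o-

8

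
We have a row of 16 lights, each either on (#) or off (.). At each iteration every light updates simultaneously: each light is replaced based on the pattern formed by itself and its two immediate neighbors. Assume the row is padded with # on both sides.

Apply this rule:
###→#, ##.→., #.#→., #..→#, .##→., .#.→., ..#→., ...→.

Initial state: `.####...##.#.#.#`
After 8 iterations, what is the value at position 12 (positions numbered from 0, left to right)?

#

iteration 1: ..##.#..........
iteration 2: #.....#.........
iteration 3: .#.....#........
iteration 4: ..#.....#.......
iteration 5: #..#.....#......
iteration 6: .#..#.....#.....
iteration 7: ..#..#.....#....
iteration 8: #..#..#.....#...
position 12 holds #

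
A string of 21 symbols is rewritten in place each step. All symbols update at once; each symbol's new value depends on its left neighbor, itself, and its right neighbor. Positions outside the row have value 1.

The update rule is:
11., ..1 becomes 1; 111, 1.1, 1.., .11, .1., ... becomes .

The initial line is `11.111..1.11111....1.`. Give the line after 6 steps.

.1...1.1......1...1..
....1........1...1..1
...1........1...1..1.
..1........1...1..1..
.1........1...1..1..1
.........1...1..1..1.

.........1...1..1..1.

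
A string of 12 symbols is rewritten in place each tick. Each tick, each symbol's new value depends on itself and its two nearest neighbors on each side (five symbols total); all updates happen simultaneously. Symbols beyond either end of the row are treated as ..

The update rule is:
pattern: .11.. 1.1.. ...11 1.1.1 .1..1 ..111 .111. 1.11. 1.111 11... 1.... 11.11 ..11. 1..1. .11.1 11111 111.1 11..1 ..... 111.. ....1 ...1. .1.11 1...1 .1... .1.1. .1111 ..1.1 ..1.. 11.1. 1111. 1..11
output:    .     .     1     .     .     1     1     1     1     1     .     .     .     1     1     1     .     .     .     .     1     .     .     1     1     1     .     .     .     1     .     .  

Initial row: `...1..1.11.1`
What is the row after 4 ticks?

...1..11.1.1

.1...1..111.
..11....11.1
11..1.11.11.
...1..11.1.1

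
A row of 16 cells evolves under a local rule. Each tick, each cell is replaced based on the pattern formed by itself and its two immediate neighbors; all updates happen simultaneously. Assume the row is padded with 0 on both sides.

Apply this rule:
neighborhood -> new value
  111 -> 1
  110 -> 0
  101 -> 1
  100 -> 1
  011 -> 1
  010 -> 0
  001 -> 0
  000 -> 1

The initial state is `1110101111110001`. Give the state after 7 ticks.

1101011111101100
1010111111011011
0101111110110110
0011111101101101
1011111011011010
0111110110110101
0111101101101010

0111101101101010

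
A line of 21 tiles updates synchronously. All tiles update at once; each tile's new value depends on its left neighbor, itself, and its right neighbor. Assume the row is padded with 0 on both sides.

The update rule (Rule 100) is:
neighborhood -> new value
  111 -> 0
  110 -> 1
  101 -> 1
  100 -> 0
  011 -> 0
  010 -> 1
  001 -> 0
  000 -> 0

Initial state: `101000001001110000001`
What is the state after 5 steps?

001000001000010000001

111000001000010000001
001000001000010000001
001000001000010000001  (fixed point — unchanged through step 5)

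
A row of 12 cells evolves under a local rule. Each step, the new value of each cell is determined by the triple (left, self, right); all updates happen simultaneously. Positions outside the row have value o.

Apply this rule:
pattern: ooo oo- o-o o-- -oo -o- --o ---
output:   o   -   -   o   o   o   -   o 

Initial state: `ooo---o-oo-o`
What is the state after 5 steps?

-o-oo-o-o--o

oo-oo-o-o--o
o--o--o-oo-o
-o-oo-o-o--o
-o-o--o-oo-o
-o-oo-o-o--o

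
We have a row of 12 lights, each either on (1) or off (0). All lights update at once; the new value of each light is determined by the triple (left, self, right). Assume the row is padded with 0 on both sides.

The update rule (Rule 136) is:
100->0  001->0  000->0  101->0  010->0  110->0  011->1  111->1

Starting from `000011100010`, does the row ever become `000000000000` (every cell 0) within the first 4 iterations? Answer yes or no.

yes

000011000000
000010000000
000000000000
all cells are 0 at iteration 3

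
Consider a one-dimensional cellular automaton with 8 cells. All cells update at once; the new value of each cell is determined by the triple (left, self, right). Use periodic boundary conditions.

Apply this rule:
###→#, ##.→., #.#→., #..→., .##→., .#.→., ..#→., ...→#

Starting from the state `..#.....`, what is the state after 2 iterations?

..#..###

#...####
..#..###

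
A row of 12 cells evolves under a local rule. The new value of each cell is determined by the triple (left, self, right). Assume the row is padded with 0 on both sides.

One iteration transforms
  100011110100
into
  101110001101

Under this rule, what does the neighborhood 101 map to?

At position 8 the neighborhood is 101; the next row has 1 there.

1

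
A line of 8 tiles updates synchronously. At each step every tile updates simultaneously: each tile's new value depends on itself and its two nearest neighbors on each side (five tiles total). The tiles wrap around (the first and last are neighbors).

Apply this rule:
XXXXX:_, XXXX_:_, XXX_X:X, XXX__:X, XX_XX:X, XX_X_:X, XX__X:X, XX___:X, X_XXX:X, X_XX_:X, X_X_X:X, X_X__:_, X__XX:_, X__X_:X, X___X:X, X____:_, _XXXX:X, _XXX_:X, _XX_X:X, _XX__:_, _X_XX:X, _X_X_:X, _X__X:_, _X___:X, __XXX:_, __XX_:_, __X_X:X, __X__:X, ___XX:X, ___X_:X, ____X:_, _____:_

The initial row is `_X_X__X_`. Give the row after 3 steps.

XXX__XX_
XXXX__XX
___XX__X

___XX__X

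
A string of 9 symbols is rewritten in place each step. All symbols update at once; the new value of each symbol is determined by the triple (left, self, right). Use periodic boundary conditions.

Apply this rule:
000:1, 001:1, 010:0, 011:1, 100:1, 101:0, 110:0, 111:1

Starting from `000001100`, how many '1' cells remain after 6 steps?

7

111111011
111110011
111101111
111001111
110111111
100111111
count of 1: 7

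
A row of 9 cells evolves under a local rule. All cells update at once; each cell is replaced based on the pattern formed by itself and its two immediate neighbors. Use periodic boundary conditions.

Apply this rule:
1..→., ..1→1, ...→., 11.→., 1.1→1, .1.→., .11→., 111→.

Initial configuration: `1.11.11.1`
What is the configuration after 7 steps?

step 1: .1..1..1.
step 2: 1..1..1..
step 3: ..1..1..1
step 4: .1..1..1.  (repeats step 1; period 3)
step 7: .1..1..1.

.1..1..1.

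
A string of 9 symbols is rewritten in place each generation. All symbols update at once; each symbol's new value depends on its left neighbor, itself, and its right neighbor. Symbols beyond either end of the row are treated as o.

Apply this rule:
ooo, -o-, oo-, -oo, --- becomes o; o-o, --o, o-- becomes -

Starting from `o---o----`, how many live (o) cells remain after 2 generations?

5

o-o-o-oo-
o-o-o-oo-
count of o: 5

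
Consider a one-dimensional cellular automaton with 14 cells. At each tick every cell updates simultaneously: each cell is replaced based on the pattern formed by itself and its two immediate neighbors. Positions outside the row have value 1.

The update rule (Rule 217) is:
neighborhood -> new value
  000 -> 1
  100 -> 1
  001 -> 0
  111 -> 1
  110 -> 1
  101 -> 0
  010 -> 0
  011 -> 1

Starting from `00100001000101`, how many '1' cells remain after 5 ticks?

11

10011100110001
11011110111101
11011110111101  (fixed point — unchanged through tick 5)
count of 1: 11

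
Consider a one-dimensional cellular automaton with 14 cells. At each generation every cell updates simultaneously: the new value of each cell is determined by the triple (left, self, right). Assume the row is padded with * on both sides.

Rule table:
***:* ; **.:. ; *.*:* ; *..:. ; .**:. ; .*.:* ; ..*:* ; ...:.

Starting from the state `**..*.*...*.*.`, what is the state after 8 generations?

*..****..*****
..*.**..*.****
.***...***.***
*.*...*.*.*.**
.**..*******.*
*...*.*****.*.
...***.***.***
..*.*.*.*.*.**

..*.*.*.*.*.**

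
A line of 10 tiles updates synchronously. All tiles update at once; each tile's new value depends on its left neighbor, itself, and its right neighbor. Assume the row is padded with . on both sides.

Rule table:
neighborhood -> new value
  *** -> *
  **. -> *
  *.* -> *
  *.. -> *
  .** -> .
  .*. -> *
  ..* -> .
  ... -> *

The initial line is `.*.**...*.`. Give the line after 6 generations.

..**..**.*

generation 1: .**.***.**
generation 2: ..**.***.*
generation 3: *..**.****
generation 4: **..**.***
generation 5: .**..**.**
generation 6: ..**..**.*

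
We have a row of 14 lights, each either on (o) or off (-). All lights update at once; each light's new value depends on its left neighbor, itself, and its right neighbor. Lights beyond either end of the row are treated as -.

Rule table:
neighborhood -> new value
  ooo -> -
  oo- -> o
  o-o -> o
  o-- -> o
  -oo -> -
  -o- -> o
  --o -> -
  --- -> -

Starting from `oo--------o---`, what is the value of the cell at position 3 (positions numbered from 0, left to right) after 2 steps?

o

-oo-------oo--
--oo-------oo-
position 3 holds o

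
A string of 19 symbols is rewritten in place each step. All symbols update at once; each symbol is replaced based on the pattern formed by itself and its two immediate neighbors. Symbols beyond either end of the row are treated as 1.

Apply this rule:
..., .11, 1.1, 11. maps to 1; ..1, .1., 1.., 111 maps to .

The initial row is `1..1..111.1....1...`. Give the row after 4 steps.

..11....1...1.1.1.1

1.....1.11..11...1.
1.111..111..11.1..1
111.1..1.1..111...1
..11....1...1.1.1.1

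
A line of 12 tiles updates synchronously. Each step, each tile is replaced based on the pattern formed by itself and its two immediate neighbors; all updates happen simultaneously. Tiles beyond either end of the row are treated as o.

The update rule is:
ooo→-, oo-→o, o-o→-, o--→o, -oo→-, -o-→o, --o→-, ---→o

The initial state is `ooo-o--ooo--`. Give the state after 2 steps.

--o-oo---oo-
o-o--ooo--o-

o-o--ooo--o-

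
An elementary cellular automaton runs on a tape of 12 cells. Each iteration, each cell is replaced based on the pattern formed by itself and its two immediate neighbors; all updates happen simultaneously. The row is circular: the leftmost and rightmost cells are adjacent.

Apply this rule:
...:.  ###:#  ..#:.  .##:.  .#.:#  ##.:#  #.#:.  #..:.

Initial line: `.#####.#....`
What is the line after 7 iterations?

.....#.#....

iteration 1: ..####.#....
iteration 2: ...###.#....
iteration 3: ....##.#....
iteration 4: .....#.#....
iteration 5: .....#.#....  (fixed point — unchanged through iteration 7)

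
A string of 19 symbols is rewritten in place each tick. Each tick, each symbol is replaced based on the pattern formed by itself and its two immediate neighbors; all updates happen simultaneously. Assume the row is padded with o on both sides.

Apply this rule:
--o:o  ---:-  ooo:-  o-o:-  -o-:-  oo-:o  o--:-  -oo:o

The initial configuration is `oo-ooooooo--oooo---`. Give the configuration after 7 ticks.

---o--ooo---oo-o--o

tick 1: -o-o-----o-oo--o--o
tick 2: --------o--oo-o--oo
tick 3: -------o--ooo---oo-
tick 4: ------o--oo-o--ooo-
tick 5: -----o--ooo---oo-o-
tick 6: ----o--oo-o--ooo---
tick 7: ---o--ooo---oo-o--o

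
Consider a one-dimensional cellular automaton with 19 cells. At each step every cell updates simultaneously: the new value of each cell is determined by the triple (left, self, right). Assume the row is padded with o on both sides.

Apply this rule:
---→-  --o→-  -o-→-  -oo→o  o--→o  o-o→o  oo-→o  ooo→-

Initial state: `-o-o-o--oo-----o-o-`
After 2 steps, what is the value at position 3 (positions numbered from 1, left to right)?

o-o-o-o-ooo-----o-o
oo-o-o-oo-oo-----oo
position 3 holds -

-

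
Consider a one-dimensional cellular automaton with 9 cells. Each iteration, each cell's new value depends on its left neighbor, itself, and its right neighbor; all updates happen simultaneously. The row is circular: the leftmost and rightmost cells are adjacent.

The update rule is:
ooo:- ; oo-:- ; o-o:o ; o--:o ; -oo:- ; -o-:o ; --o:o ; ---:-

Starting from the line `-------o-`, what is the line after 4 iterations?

------ooo
o----o---
oo--ooo-o
--oo---o-

--oo---o-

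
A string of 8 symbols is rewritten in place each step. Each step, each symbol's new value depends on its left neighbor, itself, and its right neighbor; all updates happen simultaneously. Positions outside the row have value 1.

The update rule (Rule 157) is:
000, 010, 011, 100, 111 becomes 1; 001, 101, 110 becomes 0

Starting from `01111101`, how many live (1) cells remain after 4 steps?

4

01111001
01110101
01100101
01010101
count of 1: 4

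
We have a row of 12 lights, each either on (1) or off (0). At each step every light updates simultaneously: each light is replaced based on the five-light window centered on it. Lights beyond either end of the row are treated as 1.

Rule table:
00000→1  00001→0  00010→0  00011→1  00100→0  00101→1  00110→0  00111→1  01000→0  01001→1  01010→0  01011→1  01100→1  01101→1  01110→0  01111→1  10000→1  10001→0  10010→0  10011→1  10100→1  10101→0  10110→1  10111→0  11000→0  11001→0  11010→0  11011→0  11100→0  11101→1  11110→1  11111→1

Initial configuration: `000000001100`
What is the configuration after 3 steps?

011111010101
001111000010
011110010011

011110010011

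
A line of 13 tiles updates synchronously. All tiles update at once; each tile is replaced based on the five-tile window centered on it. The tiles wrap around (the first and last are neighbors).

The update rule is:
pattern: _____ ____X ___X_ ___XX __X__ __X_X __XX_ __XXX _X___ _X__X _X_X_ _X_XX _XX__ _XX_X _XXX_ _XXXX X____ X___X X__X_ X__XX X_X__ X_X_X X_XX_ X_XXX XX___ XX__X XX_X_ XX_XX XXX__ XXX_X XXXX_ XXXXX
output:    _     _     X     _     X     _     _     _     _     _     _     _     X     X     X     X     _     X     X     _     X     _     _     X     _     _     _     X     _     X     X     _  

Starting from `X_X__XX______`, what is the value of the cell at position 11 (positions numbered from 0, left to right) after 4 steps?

__X___X_____X
_XX_XXX____XX
X_XXXX______X
XXXXX________
position 11 holds _

_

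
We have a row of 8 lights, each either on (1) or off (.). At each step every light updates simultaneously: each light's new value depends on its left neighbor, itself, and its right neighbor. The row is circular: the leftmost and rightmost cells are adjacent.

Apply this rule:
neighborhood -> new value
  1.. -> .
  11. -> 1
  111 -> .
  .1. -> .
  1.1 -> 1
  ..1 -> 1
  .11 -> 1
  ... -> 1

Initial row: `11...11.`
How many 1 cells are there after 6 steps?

11.11111
.111....
11.1.111
.11.11..
111111.1
.....111
count of 1: 3

3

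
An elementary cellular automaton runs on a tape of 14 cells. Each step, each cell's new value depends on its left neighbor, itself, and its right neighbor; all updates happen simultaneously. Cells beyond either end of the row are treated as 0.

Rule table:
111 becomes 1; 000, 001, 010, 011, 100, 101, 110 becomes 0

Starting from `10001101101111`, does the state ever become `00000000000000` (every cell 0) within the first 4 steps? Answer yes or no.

yes

step 1: 00000000000110
step 2: 00000000000000
all cells are 0 at step 2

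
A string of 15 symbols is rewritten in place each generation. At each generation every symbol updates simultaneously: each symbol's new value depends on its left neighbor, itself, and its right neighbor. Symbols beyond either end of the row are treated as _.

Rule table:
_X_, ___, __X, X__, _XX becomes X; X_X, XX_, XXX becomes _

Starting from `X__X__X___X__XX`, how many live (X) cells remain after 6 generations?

XXXXXXXXXXXXXX_
X_____________X
XXXXXXXXXXXXXXX
X______________
XXXXXXXXXXXXXXX  (repeats generation 3; period 2)
generation 6: X______________
count of X: 1

1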